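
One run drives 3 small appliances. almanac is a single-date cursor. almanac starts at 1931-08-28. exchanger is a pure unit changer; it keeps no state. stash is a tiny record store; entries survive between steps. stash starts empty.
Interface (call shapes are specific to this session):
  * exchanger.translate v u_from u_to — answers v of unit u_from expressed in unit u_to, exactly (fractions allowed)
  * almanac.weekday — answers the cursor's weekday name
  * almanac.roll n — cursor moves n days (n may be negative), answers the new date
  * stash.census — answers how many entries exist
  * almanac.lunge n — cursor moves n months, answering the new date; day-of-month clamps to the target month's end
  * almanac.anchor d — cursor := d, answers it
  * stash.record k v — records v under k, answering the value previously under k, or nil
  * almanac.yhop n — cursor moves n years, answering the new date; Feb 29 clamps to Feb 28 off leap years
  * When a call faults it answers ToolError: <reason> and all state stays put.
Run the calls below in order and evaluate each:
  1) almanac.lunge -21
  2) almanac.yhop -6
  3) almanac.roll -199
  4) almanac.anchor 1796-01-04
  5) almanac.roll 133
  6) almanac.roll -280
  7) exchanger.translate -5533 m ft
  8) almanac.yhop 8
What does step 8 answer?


$ almanac.lunge n: -21
= 1929-11-28
$ almanac.yhop n: -6
= 1923-11-28
$ almanac.roll n: -199
= 1923-05-13
$ almanac.anchor d: 1796-01-04
= 1796-01-04
$ almanac.roll n: 133
= 1796-05-16
$ almanac.roll n: -280
= 1795-08-10
$ exchanger.translate v: -5533 u_from: m u_to: ft
= -6916250/381
$ almanac.yhop n: 8
= 1803-08-10

Answer: 1803-08-10


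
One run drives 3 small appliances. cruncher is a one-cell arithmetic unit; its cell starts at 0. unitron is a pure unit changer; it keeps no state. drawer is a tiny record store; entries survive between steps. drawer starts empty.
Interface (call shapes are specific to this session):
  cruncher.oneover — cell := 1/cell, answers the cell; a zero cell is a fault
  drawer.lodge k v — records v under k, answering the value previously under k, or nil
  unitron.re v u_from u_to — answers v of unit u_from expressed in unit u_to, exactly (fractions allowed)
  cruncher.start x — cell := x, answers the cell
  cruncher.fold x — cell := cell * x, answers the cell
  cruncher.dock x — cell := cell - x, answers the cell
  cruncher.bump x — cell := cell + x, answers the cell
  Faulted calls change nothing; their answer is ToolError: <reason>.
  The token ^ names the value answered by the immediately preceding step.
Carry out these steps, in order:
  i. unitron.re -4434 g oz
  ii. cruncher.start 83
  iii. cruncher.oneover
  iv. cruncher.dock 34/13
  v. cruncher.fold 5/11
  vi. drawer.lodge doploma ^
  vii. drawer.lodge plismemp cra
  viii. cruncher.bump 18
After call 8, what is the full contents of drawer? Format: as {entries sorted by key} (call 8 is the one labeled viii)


Step: unitron.re[v=-4434; u_from=g; u_to=oz]
Result: -7094400000/45359237
Step: cruncher.start[x=83]
Result: 83
Step: cruncher.oneover[]
Result: 1/83
Step: cruncher.dock[x=34/13]
Result: -2809/1079
Step: cruncher.fold[x=5/11]
Result: -14045/11869
Step: drawer.lodge[k=doploma; v=^]
Result: nil
Step: drawer.lodge[k=plismemp; v=cra]
Result: nil
Step: cruncher.bump[x=18]
Result: 199597/11869

Answer: {doploma=-14045/11869, plismemp=cra}


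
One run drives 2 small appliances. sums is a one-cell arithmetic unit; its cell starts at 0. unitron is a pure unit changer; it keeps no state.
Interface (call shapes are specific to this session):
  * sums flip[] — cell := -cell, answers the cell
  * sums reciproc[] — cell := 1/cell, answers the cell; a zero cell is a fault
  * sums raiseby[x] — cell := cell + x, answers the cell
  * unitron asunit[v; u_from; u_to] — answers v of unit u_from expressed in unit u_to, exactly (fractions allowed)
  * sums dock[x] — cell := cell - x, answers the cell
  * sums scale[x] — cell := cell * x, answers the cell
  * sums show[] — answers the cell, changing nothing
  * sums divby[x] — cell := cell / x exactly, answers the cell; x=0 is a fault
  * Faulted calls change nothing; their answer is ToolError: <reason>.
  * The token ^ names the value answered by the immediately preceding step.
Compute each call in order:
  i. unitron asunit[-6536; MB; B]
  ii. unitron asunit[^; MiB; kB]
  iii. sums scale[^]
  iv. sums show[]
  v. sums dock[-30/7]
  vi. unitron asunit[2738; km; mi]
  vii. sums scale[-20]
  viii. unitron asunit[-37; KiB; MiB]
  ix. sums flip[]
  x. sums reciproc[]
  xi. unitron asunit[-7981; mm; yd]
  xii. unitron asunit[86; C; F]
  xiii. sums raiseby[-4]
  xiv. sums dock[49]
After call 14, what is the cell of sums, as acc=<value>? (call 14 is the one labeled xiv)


==> unitron asunit(v: -6536, u_from: MB, u_to: B)
<== -6536000000
==> unitron asunit(v: ^, u_from: MiB, u_to: kB)
<== -6853492736000
==> sums scale(x: ^)
<== 0
==> sums show()
<== 0
==> sums dock(x: -30/7)
<== 30/7
==> unitron asunit(v: 2738, u_from: km, u_to: mi)
<== 21390625/12573
==> sums scale(x: -20)
<== -600/7
==> unitron asunit(v: -37, u_from: KiB, u_to: MiB)
<== -37/1024
==> sums flip()
<== 600/7
==> sums reciproc()
<== 7/600
==> unitron asunit(v: -7981, u_from: mm, u_to: yd)
<== -39905/4572
==> unitron asunit(v: 86, u_from: C, u_to: F)
<== 934/5
==> sums raiseby(x: -4)
<== -2393/600
==> sums dock(x: 49)
<== -31793/600

Answer: acc=-31793/600


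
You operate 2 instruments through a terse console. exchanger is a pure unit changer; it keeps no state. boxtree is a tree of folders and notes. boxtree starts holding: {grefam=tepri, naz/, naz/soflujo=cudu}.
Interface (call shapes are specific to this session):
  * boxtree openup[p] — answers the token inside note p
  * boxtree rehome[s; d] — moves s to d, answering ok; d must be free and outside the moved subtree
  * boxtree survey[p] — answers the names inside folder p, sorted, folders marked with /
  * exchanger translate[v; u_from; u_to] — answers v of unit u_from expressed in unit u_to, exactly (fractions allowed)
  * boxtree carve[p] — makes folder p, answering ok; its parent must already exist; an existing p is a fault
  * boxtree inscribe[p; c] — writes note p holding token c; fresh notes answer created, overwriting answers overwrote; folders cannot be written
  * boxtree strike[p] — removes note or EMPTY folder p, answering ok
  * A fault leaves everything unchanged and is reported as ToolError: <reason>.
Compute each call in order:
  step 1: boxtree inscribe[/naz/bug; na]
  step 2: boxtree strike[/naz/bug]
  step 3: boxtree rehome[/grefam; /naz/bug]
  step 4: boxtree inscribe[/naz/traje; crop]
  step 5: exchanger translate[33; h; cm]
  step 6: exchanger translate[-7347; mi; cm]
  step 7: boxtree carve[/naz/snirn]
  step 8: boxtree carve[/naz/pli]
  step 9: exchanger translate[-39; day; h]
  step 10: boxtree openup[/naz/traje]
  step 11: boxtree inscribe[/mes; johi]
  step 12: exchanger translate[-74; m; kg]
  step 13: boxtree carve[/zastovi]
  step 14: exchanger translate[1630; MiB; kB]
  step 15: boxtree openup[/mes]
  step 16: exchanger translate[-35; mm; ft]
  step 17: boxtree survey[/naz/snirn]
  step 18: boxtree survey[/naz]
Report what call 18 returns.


// boxtree inscribe(p: /naz/bug, c: na) : created
// boxtree strike(p: /naz/bug) : ok
// boxtree rehome(s: /grefam, d: /naz/bug) : ok
// boxtree inscribe(p: /naz/traje, c: crop) : created
// exchanger translate(v: 33, u_from: h, u_to: cm) : ToolError: incompatible units
// exchanger translate(v: -7347, u_from: mi, u_to: cm) : -5911925184/5
// boxtree carve(p: /naz/snirn) : ok
// boxtree carve(p: /naz/pli) : ok
// exchanger translate(v: -39, u_from: day, u_to: h) : -936
// boxtree openup(p: /naz/traje) : crop
// boxtree inscribe(p: /mes, c: johi) : created
// exchanger translate(v: -74, u_from: m, u_to: kg) : ToolError: incompatible units
// boxtree carve(p: /zastovi) : ok
// exchanger translate(v: 1630, u_from: MiB, u_to: kB) : 42729472/25
// boxtree openup(p: /mes) : johi
// exchanger translate(v: -35, u_from: mm, u_to: ft) : -175/1524
// boxtree survey(p: /naz/snirn) : []
// boxtree survey(p: /naz) : [bug, pli/, snirn/, soflujo, traje]

Answer: [bug, pli/, snirn/, soflujo, traje]


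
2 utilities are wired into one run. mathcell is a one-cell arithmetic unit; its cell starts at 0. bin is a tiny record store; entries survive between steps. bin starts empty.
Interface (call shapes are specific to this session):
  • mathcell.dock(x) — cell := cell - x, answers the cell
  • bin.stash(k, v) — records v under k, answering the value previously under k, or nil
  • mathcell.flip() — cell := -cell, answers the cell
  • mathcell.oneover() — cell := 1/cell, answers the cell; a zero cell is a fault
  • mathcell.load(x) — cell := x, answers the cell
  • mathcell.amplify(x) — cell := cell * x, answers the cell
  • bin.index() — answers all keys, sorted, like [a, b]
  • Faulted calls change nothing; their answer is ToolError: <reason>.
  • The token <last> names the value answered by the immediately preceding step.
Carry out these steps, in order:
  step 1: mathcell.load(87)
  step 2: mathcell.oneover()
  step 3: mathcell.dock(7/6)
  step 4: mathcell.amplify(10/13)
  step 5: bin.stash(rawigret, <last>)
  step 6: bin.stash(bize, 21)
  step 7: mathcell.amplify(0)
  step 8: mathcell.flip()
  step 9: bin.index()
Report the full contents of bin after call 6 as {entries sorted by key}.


Answer: {bize=21, rawigret=-335/377}

Derivation:
Do: load[x→87]
See: 87
Do: oneover[]
See: 1/87
Do: dock[x→7/6]
See: -67/58
Do: amplify[x→10/13]
See: -335/377
Do: stash[k→rawigret; v→<last>]
See: nil
Do: stash[k→bize; v→21]
See: nil
Do: amplify[x→0]
See: 0
Do: flip[]
See: 0
Do: index[]
See: [bize, rawigret]


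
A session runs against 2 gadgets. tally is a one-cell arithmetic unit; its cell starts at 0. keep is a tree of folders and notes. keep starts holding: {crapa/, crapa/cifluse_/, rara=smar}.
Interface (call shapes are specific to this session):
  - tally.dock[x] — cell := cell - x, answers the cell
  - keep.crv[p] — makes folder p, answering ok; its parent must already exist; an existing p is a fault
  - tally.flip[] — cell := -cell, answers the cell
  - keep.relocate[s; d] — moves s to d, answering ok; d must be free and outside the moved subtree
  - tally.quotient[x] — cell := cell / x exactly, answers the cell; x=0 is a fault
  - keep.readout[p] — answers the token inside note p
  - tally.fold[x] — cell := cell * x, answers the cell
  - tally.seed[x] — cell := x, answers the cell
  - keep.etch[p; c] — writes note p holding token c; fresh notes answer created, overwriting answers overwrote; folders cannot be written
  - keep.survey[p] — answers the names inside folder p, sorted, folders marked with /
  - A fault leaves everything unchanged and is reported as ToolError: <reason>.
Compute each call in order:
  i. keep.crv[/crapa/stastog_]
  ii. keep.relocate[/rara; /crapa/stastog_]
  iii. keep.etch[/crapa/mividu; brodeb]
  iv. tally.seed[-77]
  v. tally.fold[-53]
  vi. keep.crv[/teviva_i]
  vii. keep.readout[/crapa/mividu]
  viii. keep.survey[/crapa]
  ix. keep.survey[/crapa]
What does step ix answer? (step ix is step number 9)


Act: keep.crv[p=/crapa/stastog_]
Obs: ok
Act: keep.relocate[s=/rara; d=/crapa/stastog_]
Obs: ToolError: exists
Act: keep.etch[p=/crapa/mividu; c=brodeb]
Obs: created
Act: tally.seed[x=-77]
Obs: -77
Act: tally.fold[x=-53]
Obs: 4081
Act: keep.crv[p=/teviva_i]
Obs: ok
Act: keep.readout[p=/crapa/mividu]
Obs: brodeb
Act: keep.survey[p=/crapa]
Obs: [cifluse_/, mividu, stastog_/]
Act: keep.survey[p=/crapa]
Obs: [cifluse_/, mividu, stastog_/]

Answer: [cifluse_/, mividu, stastog_/]


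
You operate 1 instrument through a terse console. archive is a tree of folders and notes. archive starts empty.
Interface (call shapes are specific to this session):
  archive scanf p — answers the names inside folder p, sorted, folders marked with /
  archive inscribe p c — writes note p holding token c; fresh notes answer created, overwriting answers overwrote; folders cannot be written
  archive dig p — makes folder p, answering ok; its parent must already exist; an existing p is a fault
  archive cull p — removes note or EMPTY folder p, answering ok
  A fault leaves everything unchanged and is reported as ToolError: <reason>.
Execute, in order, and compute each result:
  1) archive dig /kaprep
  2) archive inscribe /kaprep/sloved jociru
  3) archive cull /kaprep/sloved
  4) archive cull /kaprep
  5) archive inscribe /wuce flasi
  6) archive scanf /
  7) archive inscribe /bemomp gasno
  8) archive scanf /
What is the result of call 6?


-- archive dig(p=/kaprep) => ok
-- archive inscribe(p=/kaprep/sloved, c=jociru) => created
-- archive cull(p=/kaprep/sloved) => ok
-- archive cull(p=/kaprep) => ok
-- archive inscribe(p=/wuce, c=flasi) => created
-- archive scanf(p=/) => [wuce]
-- archive inscribe(p=/bemomp, c=gasno) => created
-- archive scanf(p=/) => [bemomp, wuce]

Answer: [wuce]


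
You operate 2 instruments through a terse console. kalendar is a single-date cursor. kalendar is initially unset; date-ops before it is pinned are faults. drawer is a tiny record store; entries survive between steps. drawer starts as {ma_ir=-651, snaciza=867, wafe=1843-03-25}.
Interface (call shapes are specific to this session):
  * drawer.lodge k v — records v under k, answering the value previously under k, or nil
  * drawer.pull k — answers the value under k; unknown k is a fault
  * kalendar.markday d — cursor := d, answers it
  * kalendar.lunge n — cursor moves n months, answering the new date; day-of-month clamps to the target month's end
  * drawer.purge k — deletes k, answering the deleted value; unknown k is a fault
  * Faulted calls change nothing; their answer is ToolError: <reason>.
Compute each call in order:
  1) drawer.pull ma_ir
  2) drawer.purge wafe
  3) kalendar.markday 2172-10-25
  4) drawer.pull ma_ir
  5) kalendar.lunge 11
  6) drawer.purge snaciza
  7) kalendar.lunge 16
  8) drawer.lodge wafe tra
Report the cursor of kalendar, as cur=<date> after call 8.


Answer: cur=2175-01-25

Derivation:
% 1. pull(k='ma_ir') ~> -651
% 2. purge(k='wafe') ~> 1843-03-25
% 3. markday(d='2172-10-25') ~> 2172-10-25
% 4. pull(k='ma_ir') ~> -651
% 5. lunge(n='11') ~> 2173-09-25
% 6. purge(k='snaciza') ~> 867
% 7. lunge(n='16') ~> 2175-01-25
% 8. lodge(k='wafe', v='tra') ~> nil


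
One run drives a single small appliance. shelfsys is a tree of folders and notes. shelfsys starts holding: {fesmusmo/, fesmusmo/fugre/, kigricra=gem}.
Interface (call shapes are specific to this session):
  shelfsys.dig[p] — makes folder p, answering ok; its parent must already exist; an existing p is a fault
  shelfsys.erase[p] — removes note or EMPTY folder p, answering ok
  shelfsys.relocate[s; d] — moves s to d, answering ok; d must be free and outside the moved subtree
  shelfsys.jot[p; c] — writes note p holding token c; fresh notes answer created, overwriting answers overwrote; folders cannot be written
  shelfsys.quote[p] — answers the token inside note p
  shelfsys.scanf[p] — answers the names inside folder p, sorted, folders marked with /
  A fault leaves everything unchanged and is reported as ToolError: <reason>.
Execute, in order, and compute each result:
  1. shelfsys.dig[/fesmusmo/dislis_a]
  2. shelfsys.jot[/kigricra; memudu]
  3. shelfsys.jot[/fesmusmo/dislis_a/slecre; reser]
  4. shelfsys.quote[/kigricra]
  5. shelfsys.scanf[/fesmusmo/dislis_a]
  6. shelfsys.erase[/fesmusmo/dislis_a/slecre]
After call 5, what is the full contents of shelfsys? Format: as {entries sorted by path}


Do: dig[p: /fesmusmo/dislis_a]
See: ok
Do: jot[p: /kigricra; c: memudu]
See: overwrote
Do: jot[p: /fesmusmo/dislis_a/slecre; c: reser]
See: created
Do: quote[p: /kigricra]
See: memudu
Do: scanf[p: /fesmusmo/dislis_a]
See: [slecre]
Do: erase[p: /fesmusmo/dislis_a/slecre]
See: ok

Answer: {fesmusmo/, fesmusmo/dislis_a/, fesmusmo/dislis_a/slecre=reser, fesmusmo/fugre/, kigricra=memudu}


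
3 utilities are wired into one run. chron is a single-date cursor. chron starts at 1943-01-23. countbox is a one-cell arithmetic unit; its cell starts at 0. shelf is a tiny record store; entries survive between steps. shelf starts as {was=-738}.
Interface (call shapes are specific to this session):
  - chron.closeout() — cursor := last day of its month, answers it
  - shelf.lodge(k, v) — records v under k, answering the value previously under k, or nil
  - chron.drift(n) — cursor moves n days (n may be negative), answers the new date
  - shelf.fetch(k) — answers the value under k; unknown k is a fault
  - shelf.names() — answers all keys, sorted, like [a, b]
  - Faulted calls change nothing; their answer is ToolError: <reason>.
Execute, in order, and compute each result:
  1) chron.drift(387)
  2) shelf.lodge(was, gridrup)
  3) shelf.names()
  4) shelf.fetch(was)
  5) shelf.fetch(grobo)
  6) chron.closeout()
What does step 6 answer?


Answer: 1944-02-29

Derivation:
! drift(n→387) -> 1944-02-14
! lodge(k→was, v→gridrup) -> -738
! names() -> [was]
! fetch(k→was) -> gridrup
! fetch(k→grobo) -> ToolError: no such key grobo
! closeout() -> 1944-02-29


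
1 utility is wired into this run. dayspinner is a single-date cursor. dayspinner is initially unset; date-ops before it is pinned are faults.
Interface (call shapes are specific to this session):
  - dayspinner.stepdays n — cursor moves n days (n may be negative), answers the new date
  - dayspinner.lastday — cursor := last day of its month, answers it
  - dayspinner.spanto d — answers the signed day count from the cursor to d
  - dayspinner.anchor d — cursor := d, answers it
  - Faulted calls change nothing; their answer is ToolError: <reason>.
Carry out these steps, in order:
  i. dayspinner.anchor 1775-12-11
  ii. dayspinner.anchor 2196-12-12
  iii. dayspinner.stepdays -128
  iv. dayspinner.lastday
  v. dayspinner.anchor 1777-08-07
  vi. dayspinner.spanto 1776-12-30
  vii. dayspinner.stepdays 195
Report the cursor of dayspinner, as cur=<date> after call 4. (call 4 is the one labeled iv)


Answer: cur=2196-08-31

Derivation:
Do: dayspinner.anchor[d: 1775-12-11]
See: 1775-12-11
Do: dayspinner.anchor[d: 2196-12-12]
See: 2196-12-12
Do: dayspinner.stepdays[n: -128]
See: 2196-08-06
Do: dayspinner.lastday[]
See: 2196-08-31
Do: dayspinner.anchor[d: 1777-08-07]
See: 1777-08-07
Do: dayspinner.spanto[d: 1776-12-30]
See: -220
Do: dayspinner.stepdays[n: 195]
See: 1778-02-18


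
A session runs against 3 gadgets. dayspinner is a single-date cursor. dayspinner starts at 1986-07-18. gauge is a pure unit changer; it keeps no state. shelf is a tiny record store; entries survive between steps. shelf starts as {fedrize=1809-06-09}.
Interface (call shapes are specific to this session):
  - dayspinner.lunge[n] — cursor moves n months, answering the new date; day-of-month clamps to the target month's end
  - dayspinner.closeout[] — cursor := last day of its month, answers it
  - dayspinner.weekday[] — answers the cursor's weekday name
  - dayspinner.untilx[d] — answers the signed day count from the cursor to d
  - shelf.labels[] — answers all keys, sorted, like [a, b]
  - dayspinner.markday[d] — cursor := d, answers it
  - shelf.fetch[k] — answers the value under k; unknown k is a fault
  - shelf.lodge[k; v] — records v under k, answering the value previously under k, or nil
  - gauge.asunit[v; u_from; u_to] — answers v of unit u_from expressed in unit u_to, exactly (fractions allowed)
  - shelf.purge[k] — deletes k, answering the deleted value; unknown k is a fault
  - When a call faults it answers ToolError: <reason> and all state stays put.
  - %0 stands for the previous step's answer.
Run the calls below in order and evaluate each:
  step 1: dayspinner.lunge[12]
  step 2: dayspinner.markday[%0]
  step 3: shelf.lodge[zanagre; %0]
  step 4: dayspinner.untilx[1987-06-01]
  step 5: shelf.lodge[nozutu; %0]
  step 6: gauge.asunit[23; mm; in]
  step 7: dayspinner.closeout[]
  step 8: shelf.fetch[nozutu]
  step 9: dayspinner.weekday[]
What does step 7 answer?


-> dayspinner.lunge(n→12)
<- 1987-07-18
-> dayspinner.markday(d→%0)
<- 1987-07-18
-> shelf.lodge(k→zanagre, v→%0)
<- nil
-> dayspinner.untilx(d→1987-06-01)
<- -47
-> shelf.lodge(k→nozutu, v→%0)
<- nil
-> gauge.asunit(v→23, u_from→mm, u_to→in)
<- 115/127
-> dayspinner.closeout()
<- 1987-07-31
-> shelf.fetch(k→nozutu)
<- -47
-> dayspinner.weekday()
<- Friday

Answer: 1987-07-31


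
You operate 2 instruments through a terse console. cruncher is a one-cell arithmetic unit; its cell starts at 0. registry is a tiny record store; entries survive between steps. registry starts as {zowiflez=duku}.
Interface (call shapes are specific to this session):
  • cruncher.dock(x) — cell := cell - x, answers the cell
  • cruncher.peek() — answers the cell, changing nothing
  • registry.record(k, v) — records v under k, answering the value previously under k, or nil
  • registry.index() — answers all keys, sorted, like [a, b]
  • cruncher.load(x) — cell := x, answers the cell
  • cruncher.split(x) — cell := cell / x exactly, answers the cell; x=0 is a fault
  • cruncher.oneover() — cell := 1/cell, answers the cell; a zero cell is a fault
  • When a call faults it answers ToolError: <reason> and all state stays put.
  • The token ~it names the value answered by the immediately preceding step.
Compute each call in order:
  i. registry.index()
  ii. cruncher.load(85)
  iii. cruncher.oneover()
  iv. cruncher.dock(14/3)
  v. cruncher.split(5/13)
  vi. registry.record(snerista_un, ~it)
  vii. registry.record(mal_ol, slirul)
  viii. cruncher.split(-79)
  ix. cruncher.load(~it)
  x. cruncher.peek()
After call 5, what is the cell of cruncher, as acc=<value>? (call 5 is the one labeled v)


Answer: acc=-15431/1275

Derivation:
$ registry.index
= [zowiflez]
$ cruncher.load x: 85
= 85
$ cruncher.oneover
= 1/85
$ cruncher.dock x: 14/3
= -1187/255
$ cruncher.split x: 5/13
= -15431/1275
$ registry.record k: snerista_un v: ~it
= nil
$ registry.record k: mal_ol v: slirul
= nil
$ cruncher.split x: -79
= 15431/100725
$ cruncher.load x: ~it
= 15431/100725
$ cruncher.peek
= 15431/100725


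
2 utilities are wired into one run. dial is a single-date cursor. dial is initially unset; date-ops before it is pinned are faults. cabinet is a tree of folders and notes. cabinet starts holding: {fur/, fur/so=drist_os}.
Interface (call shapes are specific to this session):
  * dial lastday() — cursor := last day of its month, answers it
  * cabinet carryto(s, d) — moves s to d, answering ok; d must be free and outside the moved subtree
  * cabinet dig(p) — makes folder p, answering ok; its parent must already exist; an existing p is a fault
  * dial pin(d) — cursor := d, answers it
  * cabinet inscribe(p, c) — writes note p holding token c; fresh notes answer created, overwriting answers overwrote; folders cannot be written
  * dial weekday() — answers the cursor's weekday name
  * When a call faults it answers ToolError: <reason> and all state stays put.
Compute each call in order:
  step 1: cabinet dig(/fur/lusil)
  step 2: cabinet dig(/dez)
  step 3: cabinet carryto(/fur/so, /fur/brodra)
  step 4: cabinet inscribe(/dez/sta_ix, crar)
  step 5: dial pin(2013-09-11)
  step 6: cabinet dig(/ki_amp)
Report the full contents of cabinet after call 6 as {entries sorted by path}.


Answer: {dez/, dez/sta_ix=crar, fur/, fur/brodra=drist_os, fur/lusil/, ki_amp/}

Derivation:
% 1. cabinet dig(p→/fur/lusil) == ok
% 2. cabinet dig(p→/dez) == ok
% 3. cabinet carryto(s→/fur/so, d→/fur/brodra) == ok
% 4. cabinet inscribe(p→/dez/sta_ix, c→crar) == created
% 5. dial pin(d→2013-09-11) == 2013-09-11
% 6. cabinet dig(p→/ki_amp) == ok


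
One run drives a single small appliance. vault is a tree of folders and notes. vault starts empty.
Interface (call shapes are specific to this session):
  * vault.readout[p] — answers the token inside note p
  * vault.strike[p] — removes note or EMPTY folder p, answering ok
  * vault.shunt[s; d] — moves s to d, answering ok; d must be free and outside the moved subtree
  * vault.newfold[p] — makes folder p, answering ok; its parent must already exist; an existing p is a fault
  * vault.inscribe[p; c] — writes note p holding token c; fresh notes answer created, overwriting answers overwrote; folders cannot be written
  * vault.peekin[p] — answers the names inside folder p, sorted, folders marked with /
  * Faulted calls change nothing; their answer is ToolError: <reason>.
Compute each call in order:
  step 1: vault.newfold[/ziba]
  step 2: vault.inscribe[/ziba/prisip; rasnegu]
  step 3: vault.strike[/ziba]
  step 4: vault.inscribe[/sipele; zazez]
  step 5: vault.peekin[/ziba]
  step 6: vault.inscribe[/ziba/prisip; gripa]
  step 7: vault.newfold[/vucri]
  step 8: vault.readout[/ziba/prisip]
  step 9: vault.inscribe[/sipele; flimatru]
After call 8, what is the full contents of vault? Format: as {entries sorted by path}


Answer: {sipele=zazez, vucri/, ziba/, ziba/prisip=gripa}

Derivation:
Act: newfold[p=/ziba]
Obs: ok
Act: inscribe[p=/ziba/prisip; c=rasnegu]
Obs: created
Act: strike[p=/ziba]
Obs: ToolError: not empty
Act: inscribe[p=/sipele; c=zazez]
Obs: created
Act: peekin[p=/ziba]
Obs: [prisip]
Act: inscribe[p=/ziba/prisip; c=gripa]
Obs: overwrote
Act: newfold[p=/vucri]
Obs: ok
Act: readout[p=/ziba/prisip]
Obs: gripa
Act: inscribe[p=/sipele; c=flimatru]
Obs: overwrote


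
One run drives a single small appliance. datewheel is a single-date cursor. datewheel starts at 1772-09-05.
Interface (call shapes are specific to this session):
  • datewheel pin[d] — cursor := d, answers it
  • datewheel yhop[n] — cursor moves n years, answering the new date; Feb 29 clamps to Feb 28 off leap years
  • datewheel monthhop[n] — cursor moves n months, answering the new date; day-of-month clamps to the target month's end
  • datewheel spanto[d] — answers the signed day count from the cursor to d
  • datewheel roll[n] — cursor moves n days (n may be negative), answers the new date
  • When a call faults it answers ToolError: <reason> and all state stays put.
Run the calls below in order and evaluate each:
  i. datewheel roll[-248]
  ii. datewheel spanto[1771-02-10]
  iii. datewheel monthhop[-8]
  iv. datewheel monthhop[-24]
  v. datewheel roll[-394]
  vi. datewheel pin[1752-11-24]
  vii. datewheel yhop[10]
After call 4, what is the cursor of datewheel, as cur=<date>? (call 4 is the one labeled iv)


Answer: cur=1769-05-01

Derivation:
Using datewheel roll passing n: -248, giving 1772-01-01.
I run datewheel spanto passing d: 1771-02-10, and get -325.
Now I run datewheel monthhop passing n: -8, and observe 1771-05-01.
Then datewheel monthhop passing n: -24, and get 1769-05-01.
I call datewheel roll passing n: -394: 1768-04-02.
Using datewheel pin passing d: 1752-11-24, yielding 1752-11-24.
I run datewheel yhop passing n: 10, and see 1762-11-24.


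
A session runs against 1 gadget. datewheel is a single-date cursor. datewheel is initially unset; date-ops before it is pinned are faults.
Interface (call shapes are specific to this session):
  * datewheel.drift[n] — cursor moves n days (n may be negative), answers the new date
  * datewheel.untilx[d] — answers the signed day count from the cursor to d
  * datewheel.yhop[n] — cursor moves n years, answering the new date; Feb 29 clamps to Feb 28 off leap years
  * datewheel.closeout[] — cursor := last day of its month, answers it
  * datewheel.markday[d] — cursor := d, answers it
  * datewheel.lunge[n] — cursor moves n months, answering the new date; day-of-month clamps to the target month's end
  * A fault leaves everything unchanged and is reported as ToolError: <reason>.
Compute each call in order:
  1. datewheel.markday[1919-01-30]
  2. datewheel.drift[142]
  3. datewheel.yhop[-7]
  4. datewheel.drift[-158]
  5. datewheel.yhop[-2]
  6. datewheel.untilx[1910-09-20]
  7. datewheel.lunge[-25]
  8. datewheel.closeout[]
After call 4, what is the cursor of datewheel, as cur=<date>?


% datewheel.markday d: 1919-01-30
= 1919-01-30
% datewheel.drift n: 142
= 1919-06-21
% datewheel.yhop n: -7
= 1912-06-21
% datewheel.drift n: -158
= 1912-01-15
% datewheel.yhop n: -2
= 1910-01-15
% datewheel.untilx d: 1910-09-20
= 248
% datewheel.lunge n: -25
= 1907-12-15
% datewheel.closeout
= 1907-12-31

Answer: cur=1912-01-15


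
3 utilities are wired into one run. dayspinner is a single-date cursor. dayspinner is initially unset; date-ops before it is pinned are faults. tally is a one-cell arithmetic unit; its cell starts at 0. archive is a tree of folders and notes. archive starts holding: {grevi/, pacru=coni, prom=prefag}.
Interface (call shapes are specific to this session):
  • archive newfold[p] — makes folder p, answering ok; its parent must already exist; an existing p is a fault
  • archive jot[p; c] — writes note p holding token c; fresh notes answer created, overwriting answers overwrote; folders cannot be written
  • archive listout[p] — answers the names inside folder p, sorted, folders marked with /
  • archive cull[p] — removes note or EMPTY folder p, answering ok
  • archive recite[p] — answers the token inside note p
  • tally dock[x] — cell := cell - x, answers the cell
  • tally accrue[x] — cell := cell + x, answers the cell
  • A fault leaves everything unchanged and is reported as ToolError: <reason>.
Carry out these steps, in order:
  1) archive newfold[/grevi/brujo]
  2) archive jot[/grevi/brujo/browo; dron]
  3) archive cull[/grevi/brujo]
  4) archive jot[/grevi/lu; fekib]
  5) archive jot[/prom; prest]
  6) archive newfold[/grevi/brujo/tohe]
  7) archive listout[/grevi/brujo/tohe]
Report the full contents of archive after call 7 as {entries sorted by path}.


# 1. archive newfold(p→/grevi/brujo) -> ok
# 2. archive jot(p→/grevi/brujo/browo, c→dron) -> created
# 3. archive cull(p→/grevi/brujo) -> ToolError: not empty
# 4. archive jot(p→/grevi/lu, c→fekib) -> created
# 5. archive jot(p→/prom, c→prest) -> overwrote
# 6. archive newfold(p→/grevi/brujo/tohe) -> ok
# 7. archive listout(p→/grevi/brujo/tohe) -> []

Answer: {grevi/, grevi/brujo/, grevi/brujo/browo=dron, grevi/brujo/tohe/, grevi/lu=fekib, pacru=coni, prom=prest}


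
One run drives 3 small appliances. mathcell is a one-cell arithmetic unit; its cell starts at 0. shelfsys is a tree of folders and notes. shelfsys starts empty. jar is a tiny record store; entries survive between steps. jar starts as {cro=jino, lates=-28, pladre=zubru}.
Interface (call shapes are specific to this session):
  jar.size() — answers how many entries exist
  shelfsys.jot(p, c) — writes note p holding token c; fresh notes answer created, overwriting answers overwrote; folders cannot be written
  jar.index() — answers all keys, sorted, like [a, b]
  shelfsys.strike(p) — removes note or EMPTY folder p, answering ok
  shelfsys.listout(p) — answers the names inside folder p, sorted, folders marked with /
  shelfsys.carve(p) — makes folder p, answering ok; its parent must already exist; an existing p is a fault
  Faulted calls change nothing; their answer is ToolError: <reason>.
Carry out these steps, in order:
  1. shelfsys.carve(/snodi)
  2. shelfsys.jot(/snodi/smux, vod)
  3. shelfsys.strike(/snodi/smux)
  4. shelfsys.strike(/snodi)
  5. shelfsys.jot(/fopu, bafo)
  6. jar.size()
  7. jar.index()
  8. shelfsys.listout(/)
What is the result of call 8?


[in] shelfsys.carve /snodi
:: ok
[in] shelfsys.jot /snodi/smux vod
:: created
[in] shelfsys.strike /snodi/smux
:: ok
[in] shelfsys.strike /snodi
:: ok
[in] shelfsys.jot /fopu bafo
:: created
[in] jar.size
:: 3
[in] jar.index
:: [cro, lates, pladre]
[in] shelfsys.listout /
:: [fopu]

Answer: [fopu]


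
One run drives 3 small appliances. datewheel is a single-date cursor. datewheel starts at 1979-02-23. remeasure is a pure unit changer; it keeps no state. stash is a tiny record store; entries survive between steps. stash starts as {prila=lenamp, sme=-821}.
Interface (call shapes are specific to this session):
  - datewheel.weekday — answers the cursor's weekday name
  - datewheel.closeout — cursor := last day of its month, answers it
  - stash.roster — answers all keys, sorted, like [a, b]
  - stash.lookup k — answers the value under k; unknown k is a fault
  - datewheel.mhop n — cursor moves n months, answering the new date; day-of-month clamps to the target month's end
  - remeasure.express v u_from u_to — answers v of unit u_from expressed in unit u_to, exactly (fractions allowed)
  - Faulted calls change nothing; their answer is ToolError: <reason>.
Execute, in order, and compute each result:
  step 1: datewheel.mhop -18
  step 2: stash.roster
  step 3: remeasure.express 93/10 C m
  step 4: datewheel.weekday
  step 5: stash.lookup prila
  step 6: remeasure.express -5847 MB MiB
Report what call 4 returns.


Answer: Tuesday

Derivation:
→ mhop(-18)
← 1977-08-23
→ roster()
← [prila, sme]
→ express(93/10, C, m)
← ToolError: incompatible units
→ weekday()
← Tuesday
→ lookup(prila)
← lenamp
→ express(-5847, MB, MiB)
← -91359375/16384


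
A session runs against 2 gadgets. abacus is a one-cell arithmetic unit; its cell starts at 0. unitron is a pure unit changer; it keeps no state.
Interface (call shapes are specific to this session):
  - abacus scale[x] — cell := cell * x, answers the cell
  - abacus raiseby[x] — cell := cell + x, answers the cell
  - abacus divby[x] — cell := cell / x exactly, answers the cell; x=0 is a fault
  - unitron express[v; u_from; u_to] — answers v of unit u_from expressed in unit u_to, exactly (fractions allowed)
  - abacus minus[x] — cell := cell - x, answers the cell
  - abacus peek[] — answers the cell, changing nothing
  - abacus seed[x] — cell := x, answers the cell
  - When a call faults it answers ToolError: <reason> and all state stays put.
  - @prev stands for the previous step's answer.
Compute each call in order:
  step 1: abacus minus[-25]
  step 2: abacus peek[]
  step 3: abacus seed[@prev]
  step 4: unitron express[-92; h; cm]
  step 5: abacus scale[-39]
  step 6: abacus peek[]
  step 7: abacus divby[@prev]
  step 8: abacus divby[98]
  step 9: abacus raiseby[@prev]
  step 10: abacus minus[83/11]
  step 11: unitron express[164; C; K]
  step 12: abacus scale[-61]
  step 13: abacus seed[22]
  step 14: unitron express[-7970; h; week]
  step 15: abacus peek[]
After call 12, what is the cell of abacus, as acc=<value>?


Answer: acc=247416/539

Derivation:
>> abacus minus(x='-25')
<< 25
>> abacus peek()
<< 25
>> abacus seed(x='@prev')
<< 25
>> unitron express(v='-92', u_from='h', u_to='cm')
<< ToolError: incompatible units
>> abacus scale(x='-39')
<< -975
>> abacus peek()
<< -975
>> abacus divby(x='@prev')
<< 1
>> abacus divby(x='98')
<< 1/98
>> abacus raiseby(x='@prev')
<< 1/49
>> abacus minus(x='83/11')
<< -4056/539
>> unitron express(v='164', u_from='C', u_to='K')
<< 8743/20
>> abacus scale(x='-61')
<< 247416/539
>> abacus seed(x='22')
<< 22
>> unitron express(v='-7970', u_from='h', u_to='week')
<< -3985/84
>> abacus peek()
<< 22


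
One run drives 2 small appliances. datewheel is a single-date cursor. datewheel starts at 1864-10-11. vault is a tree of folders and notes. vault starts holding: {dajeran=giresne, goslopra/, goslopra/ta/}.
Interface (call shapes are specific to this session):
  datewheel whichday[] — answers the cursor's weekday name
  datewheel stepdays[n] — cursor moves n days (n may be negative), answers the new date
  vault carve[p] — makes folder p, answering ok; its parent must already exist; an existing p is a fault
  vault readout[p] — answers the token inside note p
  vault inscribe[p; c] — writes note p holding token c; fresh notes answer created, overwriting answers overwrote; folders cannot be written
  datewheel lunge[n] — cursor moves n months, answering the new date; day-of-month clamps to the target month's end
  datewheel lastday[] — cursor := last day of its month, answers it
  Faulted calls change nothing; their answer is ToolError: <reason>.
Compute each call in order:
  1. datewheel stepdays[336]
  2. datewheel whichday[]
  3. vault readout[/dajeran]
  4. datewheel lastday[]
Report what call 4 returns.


$ datewheel stepdays n='336'
= 1865-09-12
$ datewheel whichday
= Tuesday
$ vault readout p='/dajeran'
= giresne
$ datewheel lastday
= 1865-09-30

Answer: 1865-09-30


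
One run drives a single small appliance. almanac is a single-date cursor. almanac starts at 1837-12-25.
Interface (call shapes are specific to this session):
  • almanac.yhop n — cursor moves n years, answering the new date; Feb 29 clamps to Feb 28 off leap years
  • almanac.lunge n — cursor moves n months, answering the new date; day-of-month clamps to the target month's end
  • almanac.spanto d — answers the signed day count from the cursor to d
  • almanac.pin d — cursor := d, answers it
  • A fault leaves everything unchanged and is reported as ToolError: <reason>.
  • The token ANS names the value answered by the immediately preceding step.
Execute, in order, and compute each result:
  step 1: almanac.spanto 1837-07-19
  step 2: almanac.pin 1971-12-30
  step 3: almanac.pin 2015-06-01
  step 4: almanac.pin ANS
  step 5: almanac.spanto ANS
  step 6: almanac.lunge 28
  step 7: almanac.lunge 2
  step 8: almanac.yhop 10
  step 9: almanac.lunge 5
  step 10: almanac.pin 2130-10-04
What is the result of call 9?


Answer: 2028-05-01

Derivation:
Do: spanto[d: 1837-07-19]
See: -159
Do: pin[d: 1971-12-30]
See: 1971-12-30
Do: pin[d: 2015-06-01]
See: 2015-06-01
Do: pin[d: ANS]
See: 2015-06-01
Do: spanto[d: ANS]
See: 0
Do: lunge[n: 28]
See: 2017-10-01
Do: lunge[n: 2]
See: 2017-12-01
Do: yhop[n: 10]
See: 2027-12-01
Do: lunge[n: 5]
See: 2028-05-01
Do: pin[d: 2130-10-04]
See: 2130-10-04


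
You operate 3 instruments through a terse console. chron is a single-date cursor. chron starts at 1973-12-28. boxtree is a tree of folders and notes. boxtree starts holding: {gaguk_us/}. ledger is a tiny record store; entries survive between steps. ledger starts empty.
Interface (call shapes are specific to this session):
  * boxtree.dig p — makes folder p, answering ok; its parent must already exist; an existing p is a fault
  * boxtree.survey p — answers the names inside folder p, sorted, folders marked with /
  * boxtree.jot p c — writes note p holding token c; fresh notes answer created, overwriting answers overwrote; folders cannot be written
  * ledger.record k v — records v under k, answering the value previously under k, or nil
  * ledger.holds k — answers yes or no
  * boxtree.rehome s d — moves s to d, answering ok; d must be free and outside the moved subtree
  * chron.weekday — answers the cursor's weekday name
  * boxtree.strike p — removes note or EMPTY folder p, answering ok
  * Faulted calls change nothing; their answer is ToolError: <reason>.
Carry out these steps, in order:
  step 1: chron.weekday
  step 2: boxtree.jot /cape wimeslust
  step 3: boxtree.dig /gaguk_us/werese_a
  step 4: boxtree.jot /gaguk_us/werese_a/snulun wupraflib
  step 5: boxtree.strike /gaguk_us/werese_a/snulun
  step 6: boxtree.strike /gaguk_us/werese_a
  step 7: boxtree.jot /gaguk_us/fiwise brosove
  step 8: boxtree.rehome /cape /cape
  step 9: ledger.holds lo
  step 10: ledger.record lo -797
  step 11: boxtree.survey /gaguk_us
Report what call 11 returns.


[in] weekday
[out] Friday
[in] jot p→/cape c→wimeslust
[out] created
[in] dig p→/gaguk_us/werese_a
[out] ok
[in] jot p→/gaguk_us/werese_a/snulun c→wupraflib
[out] created
[in] strike p→/gaguk_us/werese_a/snulun
[out] ok
[in] strike p→/gaguk_us/werese_a
[out] ok
[in] jot p→/gaguk_us/fiwise c→brosove
[out] created
[in] rehome s→/cape d→/cape
[out] ToolError: exists
[in] holds k→lo
[out] no
[in] record k→lo v→-797
[out] nil
[in] survey p→/gaguk_us
[out] [fiwise]

Answer: [fiwise]


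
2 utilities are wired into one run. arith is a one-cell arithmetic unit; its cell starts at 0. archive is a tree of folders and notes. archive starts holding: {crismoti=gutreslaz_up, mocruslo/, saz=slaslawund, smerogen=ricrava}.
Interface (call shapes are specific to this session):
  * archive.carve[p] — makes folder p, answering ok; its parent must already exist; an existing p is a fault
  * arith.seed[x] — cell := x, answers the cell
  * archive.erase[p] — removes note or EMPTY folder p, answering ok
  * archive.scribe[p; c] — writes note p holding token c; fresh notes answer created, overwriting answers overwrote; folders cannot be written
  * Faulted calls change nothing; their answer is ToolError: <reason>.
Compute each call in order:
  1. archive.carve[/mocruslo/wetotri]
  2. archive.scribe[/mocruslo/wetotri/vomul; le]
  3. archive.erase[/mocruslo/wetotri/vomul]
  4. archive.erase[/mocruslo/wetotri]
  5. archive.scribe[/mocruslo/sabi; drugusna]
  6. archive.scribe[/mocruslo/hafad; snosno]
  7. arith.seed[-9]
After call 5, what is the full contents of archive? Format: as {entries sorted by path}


% archive.carve p=/mocruslo/wetotri
  ok
% archive.scribe p=/mocruslo/wetotri/vomul c=le
  created
% archive.erase p=/mocruslo/wetotri/vomul
  ok
% archive.erase p=/mocruslo/wetotri
  ok
% archive.scribe p=/mocruslo/sabi c=drugusna
  created
% archive.scribe p=/mocruslo/hafad c=snosno
  created
% arith.seed x=-9
  -9

Answer: {crismoti=gutreslaz_up, mocruslo/, mocruslo/sabi=drugusna, saz=slaslawund, smerogen=ricrava}
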